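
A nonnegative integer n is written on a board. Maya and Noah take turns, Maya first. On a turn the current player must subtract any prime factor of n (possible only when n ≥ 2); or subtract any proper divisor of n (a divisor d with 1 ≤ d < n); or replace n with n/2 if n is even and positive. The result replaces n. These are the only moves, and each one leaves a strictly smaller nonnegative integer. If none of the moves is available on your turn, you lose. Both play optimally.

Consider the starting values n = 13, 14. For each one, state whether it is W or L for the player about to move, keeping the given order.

Use the standard recursion: the mover loses at a terminal position; elsewhere, the mover wins exactly when some move hands the opponent an L position.
n=0: no move → L
n=1: no move → L
n=2: can move to 0, which is L ⇒ W
n=3: can move to 0, which is L ⇒ W
n=4: moves to 2(W), 3(W); every one is W ⇒ L
n=5: can move to 0, which is L ⇒ W
n=6: can move to 4, which is L ⇒ W
n=7: can move to 0, which is L ⇒ W
n=8: can move to 4, which is L ⇒ W
n=9: moves to 6(W), 8(W); every one is W ⇒ L
n=10: can move to 9, which is L ⇒ W
n=11: can move to 0, which is L ⇒ W
n=12: can move to 9, which is L ⇒ W
n=13: can move to 0, which is L ⇒ W
n=14: moves to 7(W), 12(W), 13(W); every one is W ⇒ L

13: W, 14: L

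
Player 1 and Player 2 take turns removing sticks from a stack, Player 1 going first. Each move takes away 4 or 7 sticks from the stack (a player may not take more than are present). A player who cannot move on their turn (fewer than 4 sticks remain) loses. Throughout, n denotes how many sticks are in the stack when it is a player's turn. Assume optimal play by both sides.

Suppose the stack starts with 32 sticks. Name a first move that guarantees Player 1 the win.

Work bottom-up. With no move the player to move loses. Otherwise the position is W if at least one move leads to an L position for the opponent, and L if every move leads to a W.
n=0: no move → L
n=1: no move → L
n=2: no move → L
n=3: no move → L
n=4: →0(L), so W
n=5: →1(L), so W
n=6: →2(L), so W
n=7: →3(L), so W
n=8: →1(L), so W
n=9: →2(L), so W
n=10: →3(L), so W
n=11: →7(W), 4(W) — all W, so L
n=12: →8(W), 5(W) — all W, so L
n=13: →9(W), 6(W) — all W, so L
n=14: →10(W), 7(W) — all W, so L
n=15: →11(L), so W
n=16: →12(L), so W
n=17: →13(L), so W
n=18: →14(L), so W
n=19: →12(L), so W
n=20: →13(L), so W
n=21: →14(L), so W
n=22: →18(W), 15(W) — all W, so L
n=23: →19(W), 16(W) — all W, so L
n=24: →20(W), 17(W) — all W, so L
n=25: →21(W), 18(W) — all W, so L
n=26: →22(L), so W
n=27: →23(L), so W
n=28: →24(L), so W
n=29: →25(L), so W
n=30: →23(L), so W
n=31: →24(L), so W
n=32: →25(L), so W
From 32, the L positions reachable in one move are: 25.

Remove 7, leaving 25.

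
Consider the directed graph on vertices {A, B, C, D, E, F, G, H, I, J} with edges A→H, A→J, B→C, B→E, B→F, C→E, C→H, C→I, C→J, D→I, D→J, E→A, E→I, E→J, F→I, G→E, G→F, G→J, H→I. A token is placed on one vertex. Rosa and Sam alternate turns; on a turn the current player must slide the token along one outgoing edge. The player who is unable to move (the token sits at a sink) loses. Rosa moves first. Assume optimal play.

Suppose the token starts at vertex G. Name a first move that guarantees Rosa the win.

Positions with no move are L. A position that does have a move is losing for the player to move precisely when every available move leads to a winning position for the opponent. Fill in the labels:
Every edge goes from a vertex to one that appears earlier in the order J, I, H, A, E, F, C, G, D, B, so processing vertices in that order labels each vertex after all of its successors.
J: no outgoing edge → L
I: no outgoing edge → L
H: can move to I, which is L ⇒ W
A: can move to J, which is L ⇒ W
E: can move to I, which is L ⇒ W
F: can move to I, which is L ⇒ W
C: can move to I, which is L ⇒ W
G: can move to J, which is L ⇒ W
D: can move to I, which is L ⇒ W
B: moves to C(W), F(W), E(W); every one is W ⇒ L
From G, the L positions reachable in one move are: J.

Move to J.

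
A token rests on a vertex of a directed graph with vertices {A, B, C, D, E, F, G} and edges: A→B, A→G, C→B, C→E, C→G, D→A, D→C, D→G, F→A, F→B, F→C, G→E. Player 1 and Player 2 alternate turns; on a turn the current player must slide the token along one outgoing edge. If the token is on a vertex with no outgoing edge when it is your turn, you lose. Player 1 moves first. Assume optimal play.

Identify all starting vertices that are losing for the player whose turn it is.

Build the W/L table. Terminal = L. A non-terminal position is W if it has a move to some L; otherwise it is L.
Every edge goes from a vertex to one that appears earlier in the order B, E, G, A, C, D, F, so processing vertices in that order labels each vertex after all of its successors.
B: no outgoing edge → L
E: no outgoing edge → L
G: →E(L), so W
A: →B(L), so W
C: →E(L), so W
D: →C(W), A(W), G(W) — all W, so L
F: →B(L), so W
The losing starting vertices are exactly the entries labelled L in this table (3 of them).

B, D, E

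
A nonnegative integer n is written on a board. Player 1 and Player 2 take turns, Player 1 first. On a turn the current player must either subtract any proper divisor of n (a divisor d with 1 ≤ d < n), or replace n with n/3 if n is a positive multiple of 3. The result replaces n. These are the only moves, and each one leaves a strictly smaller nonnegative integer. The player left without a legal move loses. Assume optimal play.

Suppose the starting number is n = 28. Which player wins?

Player 2 wins.

Positions with no move are L. A position that does have a move is losing for the player to move precisely when every available move leads to a winning position for the opponent. Fill in the labels:
n=0: no move → L
n=1: no move → L
n=2: can move to 1, which is L ⇒ W
n=3: can move to 1, which is L ⇒ W
n=4: moves to 2(W), 3(W); every one is W ⇒ L
n=5: can move to 4, which is L ⇒ W
n=6: can move to 4, which is L ⇒ W
n=7: the only move is to 6(W), a W ⇒ L
n=8: can move to 4, which is L ⇒ W
n=9: moves to 3(W), 6(W), 8(W); every one is W ⇒ L
n=10: can move to 9, which is L ⇒ W
n=11: the only move is to 10(W), a W ⇒ L
n=12: can move to 4, which is L ⇒ W
n=13: the only move is to 12(W), a W ⇒ L
n=14: can move to 7, which is L ⇒ W
n=15: moves to 5(W), 10(W), 12(W), 14(W); every one is W ⇒ L
n=16: can move to 15, which is L ⇒ W
n=17: the only move is to 16(W), a W ⇒ L
n=18: can move to 9, which is L ⇒ W
n=19: the only move is to 18(W), a W ⇒ L
n=20: can move to 15, which is L ⇒ W
n=21: can move to 7, which is L ⇒ W
n=22: can move to 11, which is L ⇒ W
n=23: the only move is to 22(W), a W ⇒ L
n=24: can move to 23, which is L ⇒ W
n=25: moves to 20(W), 24(W); every one is W ⇒ L
n=26: can move to 13, which is L ⇒ W
n=27: can move to 9, which is L ⇒ W
n=28: moves to 14(W), 21(W), 24(W), 26(W), 27(W); every one is W ⇒ L
The starting position 28 is L: whatever Player 1 does, the opponent receives a W position.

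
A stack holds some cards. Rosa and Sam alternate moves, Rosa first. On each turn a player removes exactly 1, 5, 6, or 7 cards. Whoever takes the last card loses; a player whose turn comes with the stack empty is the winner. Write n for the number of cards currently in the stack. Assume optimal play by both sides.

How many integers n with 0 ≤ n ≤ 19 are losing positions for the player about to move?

Compute win/loss labels from the base case upward. A position with no move is W. Any other position is W if it can reach an L in one move, else L.
n=0: no move; the opponent has just taken the last card and therefore loses → W
n=1: only reaches 0(W), which is W → L
n=2: reaches L-position 1 → W
n=3: only reaches 2(W), which is W → L
n=4: reaches L-position 3 → W
n=5: only reaches 4(W), 0(W), all W → L
n=6: reaches L-position 5 → W
n=7: reaches L-position 1 → W
n=8: reaches L-position 3 → W
n=9: reaches L-position 3 → W
n=10: reaches L-position 5 → W
n=11: reaches L-position 5 → W
n=12: reaches L-position 5 → W
n=13: only reaches 12(W), 8(W), 7(W), 6(W), all W → L
n=14: reaches L-position 13 → W
n=15: only reaches 14(W), 10(W), 9(W), 8(W), all W → L
n=16: reaches L-position 15 → W
n=17: only reaches 16(W), 12(W), 11(W), 10(W), all W → L
n=18: reaches L-position 17 → W
n=19: reaches L-position 13 → W
L entries with 0 ≤ n ≤ 19: n = 1, 3, 5, 13, 15, 17; that makes 6.

6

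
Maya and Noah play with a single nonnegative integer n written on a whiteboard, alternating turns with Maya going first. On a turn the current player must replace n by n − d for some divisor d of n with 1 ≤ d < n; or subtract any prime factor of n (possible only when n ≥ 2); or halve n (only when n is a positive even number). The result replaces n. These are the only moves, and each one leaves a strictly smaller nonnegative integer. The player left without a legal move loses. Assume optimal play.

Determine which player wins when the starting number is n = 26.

Work bottom-up. With no move the player to move loses. Otherwise the position is W if at least one move leads to an L position for the opponent, and L if every move leads to a W.
n=0: no move → L
n=1: no move → L
n=2: →0(L), so W
n=3: →0(L), so W
n=4: →2(W), 3(W) — all W, so L
n=5: →0(L), so W
n=6: →4(L), so W
n=7: →0(L), so W
n=8: →4(L), so W
n=9: →6(W), 8(W) — all W, so L
n=10: →9(L), so W
n=11: →0(L), so W
n=12: →9(L), so W
n=13: →0(L), so W
n=14: →7(W), 12(W), 13(W) — all W, so L
n=15: →14(L), so W
n=16: →14(L), so W
n=17: →0(L), so W
n=18: →9(L), so W
n=19: →0(L), so W
n=20: →10(W), 15(W), 16(W), 18(W), 19(W) — all W, so L
n=21: →14(L), so W
n=22: →20(L), so W
n=23: →0(L), so W
n=24: →20(L), so W
n=25: →20(L), so W
n=26: →13(W), 24(W), 25(W) — all W, so L
Every move from 26 reaches a W position, so the mover loses.

Noah wins.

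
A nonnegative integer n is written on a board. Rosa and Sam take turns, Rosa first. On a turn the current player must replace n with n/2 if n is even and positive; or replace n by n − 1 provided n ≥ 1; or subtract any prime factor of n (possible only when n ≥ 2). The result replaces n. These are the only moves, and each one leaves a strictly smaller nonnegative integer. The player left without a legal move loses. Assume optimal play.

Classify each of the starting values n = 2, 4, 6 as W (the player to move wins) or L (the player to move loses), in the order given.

2: W, 4: L, 6: W

Label each position W (a win for the player to move) or L (a loss). A position with no legal move is L; any other position is W exactly when some move reaches an L, and L when every move reaches a W.
n=0: no move → L
n=1: reaches L-position 0 → W
n=2: reaches L-position 0 → W
n=3: reaches L-position 0 → W
n=4: only reaches 2(W), 3(W), all W → L
n=5: reaches L-position 0 → W
n=6: reaches L-position 4 → W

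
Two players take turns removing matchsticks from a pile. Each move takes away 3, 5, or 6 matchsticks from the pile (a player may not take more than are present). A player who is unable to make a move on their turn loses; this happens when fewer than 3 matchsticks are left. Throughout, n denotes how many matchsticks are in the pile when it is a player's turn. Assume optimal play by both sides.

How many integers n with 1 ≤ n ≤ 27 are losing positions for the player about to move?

Classify positions by backward induction: terminal positions (no move available) are L. From any other position, the mover wins iff some move reaches an L.
n=0: no move → L
n=1: no move → L
n=2: no move → L
n=3: can move to 0, which is L ⇒ W
n=4: can move to 1, which is L ⇒ W
n=5: can move to 2, which is L ⇒ W
n=6: can move to 1, which is L ⇒ W
n=7: can move to 2, which is L ⇒ W
n=8: can move to 2, which is L ⇒ W
n=9: moves to 6(W), 4(W), 3(W); every one is W ⇒ L
n=10: moves to 7(W), 5(W), 4(W); every one is W ⇒ L
n=11: moves to 8(W), 6(W), 5(W); every one is W ⇒ L
n=12: can move to 9, which is L ⇒ W
n=13: can move to 10, which is L ⇒ W
n=14: can move to 11, which is L ⇒ W
n=15: can move to 10, which is L ⇒ W
n=16: can move to 11, which is L ⇒ W
n=17: can move to 11, which is L ⇒ W
n=18: moves to 15(W), 13(W), 12(W); every one is W ⇒ L
n=19: moves to 16(W), 14(W), 13(W); every one is W ⇒ L
n=20: moves to 17(W), 15(W), 14(W); every one is W ⇒ L
n=21: can move to 18, which is L ⇒ W
n=22: can move to 19, which is L ⇒ W
n=23: can move to 20, which is L ⇒ W
n=24: can move to 19, which is L ⇒ W
n=25: can move to 20, which is L ⇒ W
n=26: can move to 20, which is L ⇒ W
n=27: moves to 24(W), 22(W), 21(W); every one is W ⇒ L
L entries with 1 ≤ n ≤ 27 (n=0 is outside the asked range and is not counted): n = 1, 2, 9, 10, 11, 18, 19, 20, 27; that makes 9.

9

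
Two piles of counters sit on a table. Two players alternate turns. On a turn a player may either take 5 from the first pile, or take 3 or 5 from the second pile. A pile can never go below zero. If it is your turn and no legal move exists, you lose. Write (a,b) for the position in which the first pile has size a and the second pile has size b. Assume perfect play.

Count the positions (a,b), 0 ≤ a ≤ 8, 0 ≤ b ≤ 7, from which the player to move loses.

27

Use the standard recursion: the mover loses at a terminal position; elsewhere, the mover wins exactly when some move hands the opponent an L position.
Every move lowers a or b (never raises either), so fill the grid row by row in increasing a, and left to right within a row: each cell's successors are then already labelled.
      b=0  b=1  b=2  b=3  b=4  b=5  b=6  b=7
a=0:    L    L    L    W    W    W    W    W
a=1:    L    L    L    W    W    W    W    W
a=2:    L    L    L    W    W    W    W    W
a=3:    L    L    L    W    W    W    W    W
a=4:    L    L    L    W    W    W    W    W
a=5:    W    W    W    L    L    L    W    W
a=6:    W    W    W    L    L    L    W    W
a=7:    W    W    W    L    L    L    W    W
a=8:    W    W    W    L    L    L    W    W
Cells with no legal move (terminal, hence L): (0,0), (0,1), (0,2), (1,0), (1,1), (1,2), (2,0), (2,1), (2,2), (3,0), (3,1), (3,2), (4,0), (4,1), (4,2).
The remaining L cells, each justified by listing all of its moves:
(5,3): L (options (0,3)(W), (5,0)(W) are all W)
(5,4): L (options (0,4)(W), (5,1)(W) are all W)
(5,5): L (options (0,5)(W), (5,2)(W), (5,0)(W) are all W)
(6,3): L (options (1,3)(W), (6,0)(W) are all W)
(6,4): L (options (1,4)(W), (6,1)(W) are all W)
(6,5): L (options (1,5)(W), (6,2)(W), (6,0)(W) are all W)
(7,3): L (options (2,3)(W), (7,0)(W) are all W)
(7,4): L (options (2,4)(W), (7,1)(W) are all W)
(7,5): L (options (2,5)(W), (7,2)(W), (7,0)(W) are all W)
(8,3): L (options (3,3)(W), (8,0)(W) are all W)
(8,4): L (options (3,4)(W), (8,1)(W) are all W)
(8,5): L (options (3,5)(W), (8,2)(W), (8,0)(W) are all W)
Every other cell has at least one move into one of the L cells above, so it is W.
L cells per row: a=0: 3, a=1: 3, a=2: 3, a=3: 3, a=4: 3, a=5: 3, a=6: 3, a=7: 3, a=8: 3; total 27.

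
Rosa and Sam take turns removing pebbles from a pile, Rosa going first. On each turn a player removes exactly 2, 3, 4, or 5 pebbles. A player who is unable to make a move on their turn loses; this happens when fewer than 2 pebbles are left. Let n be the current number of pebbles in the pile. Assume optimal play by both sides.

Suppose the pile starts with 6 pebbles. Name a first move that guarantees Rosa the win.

Remove 5, leaving 1.

Positions with no move are L. A position that does have a move is losing for the player to move precisely when every available move leads to a winning position for the opponent. Fill in the labels:
n=0: no move → L
n=1: no move → L
n=2: W (go to 0, an L position)
n=3: W (go to 1, an L position)
n=4: W (go to 1, an L position)
n=5: W (go to 1, an L position)
n=6: W (go to 1, an L position)
From 6, the L positions reachable in one move are: 1.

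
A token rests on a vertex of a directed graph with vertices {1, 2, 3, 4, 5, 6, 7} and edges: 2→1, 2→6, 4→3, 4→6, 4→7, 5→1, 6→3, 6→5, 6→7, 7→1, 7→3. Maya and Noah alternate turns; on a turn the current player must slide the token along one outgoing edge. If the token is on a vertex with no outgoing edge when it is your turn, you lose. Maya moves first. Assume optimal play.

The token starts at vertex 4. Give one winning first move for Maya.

Move to 3.

Positions with no move are L. A position that does have a move is losing for the player to move precisely when every available move leads to a winning position for the opponent. Fill in the labels:
Every edge goes from a vertex to one that appears earlier in the order 1, 3, 5, 7, 6, 2, 4, so processing vertices in that order labels each vertex after all of its successors.
1: no outgoing edge → L
3: no outgoing edge → L
5: →1(L), so W
7: →3(L), so W
6: →3(L), so W
2: →1(L), so W
4: →3(L), so W
From 4, the L positions reachable in one move are: 3.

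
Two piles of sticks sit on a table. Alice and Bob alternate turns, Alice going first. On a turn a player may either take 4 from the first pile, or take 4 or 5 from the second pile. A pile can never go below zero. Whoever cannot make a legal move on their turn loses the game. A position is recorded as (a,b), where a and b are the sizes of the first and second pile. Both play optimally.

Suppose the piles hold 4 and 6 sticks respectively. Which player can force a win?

Positions with no move are L. A position that does have a move is losing for the player to move precisely when every available move leads to a winning position for the opponent. Fill in the labels:
No move ever increases a pile, so every position that can arise here has a ≤ 4 and b ≤ 6; it is enough to label the cells with 0 ≤ a ≤ 4 and 0 ≤ b ≤ 6.
Every move lowers a or b (never raises either), so fill the grid row by row in increasing a, and left to right within a row: each cell's successors are then already labelled.
      b=0  b=1  b=2  b=3  b=4  b=5  b=6
a=0:    L    L    L    L    W    W    W
a=1:    L    L    L    L    W    W    W
a=2:    L    L    L    L    W    W    W
a=3:    L    L    L    L    W    W    W
a=4:    W    W    W    W    L    L    L
Cells with no legal move (terminal, hence L): (0,0), (0,1), (0,2), (0,3), (1,0), (1,1), (1,2), (1,3), (2,0), (2,1), (2,2), (2,3), (3,0), (3,1), (3,2), (3,3).
The remaining L cells, each justified by listing all of its moves:
(4,4): moves to (0,4)(W), (4,0)(W); every one is W ⇒ L
(4,5): moves to (0,5)(W), (4,1)(W), (4,0)(W); every one is W ⇒ L
(4,6): moves to (0,6)(W), (4,2)(W), (4,1)(W); every one is W ⇒ L
Every other cell has at least one move into one of the L cells above, so it is W.
Every move from (4,6) reaches a W position, so the mover loses.

Bob wins.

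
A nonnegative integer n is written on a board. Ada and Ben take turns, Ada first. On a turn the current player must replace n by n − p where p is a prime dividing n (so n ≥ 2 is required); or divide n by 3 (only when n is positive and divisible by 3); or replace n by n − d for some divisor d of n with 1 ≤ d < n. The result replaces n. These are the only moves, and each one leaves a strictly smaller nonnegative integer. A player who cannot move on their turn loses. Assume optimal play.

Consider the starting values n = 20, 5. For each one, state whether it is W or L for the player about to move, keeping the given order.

Use the standard recursion: the mover loses at a terminal position; elsewhere, the mover wins exactly when some move hands the opponent an L position.
n=0: no move → L
n=1: no move → L
n=2: W (go to 0, an L position)
n=3: W (go to 0, an L position)
n=4: L (options 2(W), 3(W) are all W)
n=5: W (go to 0, an L position)
n=6: W (go to 4, an L position)
n=7: W (go to 0, an L position)
n=8: W (go to 4, an L position)
n=9: L (options 3(W), 6(W), 8(W) are all W)
n=10: W (go to 9, an L position)
n=11: W (go to 0, an L position)
n=12: W (go to 4, an L position)
n=13: W (go to 0, an L position)
n=14: L (options 7(W), 12(W), 13(W) are all W)
n=15: W (go to 14, an L position)
n=16: W (go to 14, an L position)
n=17: W (go to 0, an L position)
n=18: W (go to 9, an L position)
n=19: W (go to 0, an L position)
n=20: L (options 10(W), 15(W), 16(W), 18(W), 19(W) are all W)

20: L, 5: W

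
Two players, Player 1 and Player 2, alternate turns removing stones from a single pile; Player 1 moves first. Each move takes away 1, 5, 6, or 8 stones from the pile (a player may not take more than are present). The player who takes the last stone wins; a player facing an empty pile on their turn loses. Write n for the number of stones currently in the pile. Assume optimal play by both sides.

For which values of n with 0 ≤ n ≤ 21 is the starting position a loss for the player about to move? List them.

Positions with no move are L. A position that does have a move is losing for the player to move precisely when every available move leads to a winning position for the opponent. Fill in the labels:
n=0: no move → L
n=1: →0(L), so W
n=2: →1(W) only, which is W, so L
n=3: →2(L), so W
n=4: →3(W) only, which is W, so L
n=5: →4(L), so W
n=6: →0(L), so W
n=7: →2(L), so W
n=8: →2(L), so W
n=9: →4(L), so W
n=10: →4(L), so W
n=11: →10(W), 6(W), 5(W), 3(W) — all W, so L
n=12: →11(L), so W
n=13: →12(W), 8(W), 7(W), 5(W) — all W, so L
n=14: →13(L), so W
n=15: →14(W), 10(W), 9(W), 7(W) — all W, so L
n=16: →15(L), so W
n=17: →11(L), so W
n=18: →13(L), so W
n=19: →13(L), so W
n=20: →15(L), so W
n=21: →15(L), so W
Reading off the rows marked L gives the requested list; there are 6 such values of n.

0, 2, 4, 11, 13, 15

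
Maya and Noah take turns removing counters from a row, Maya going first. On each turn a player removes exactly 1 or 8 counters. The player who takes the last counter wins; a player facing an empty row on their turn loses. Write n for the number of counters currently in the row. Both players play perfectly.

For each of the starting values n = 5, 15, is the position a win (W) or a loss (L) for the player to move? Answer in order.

5: W, 15: L

Compute win/loss labels from the base case upward. A position with no move is L. Any other position is W if it can reach an L in one move, else L.
n=0: no move → L
n=1: →0(L), so W
n=2: →1(W) only, which is W, so L
n=3: →2(L), so W
n=4: →3(W) only, which is W, so L
n=5: →4(L), so W
n=6: →5(W) only, which is W, so L
n=7: →6(L), so W
n=8: →0(L), so W
n=9: →8(W), 1(W) — all W, so L
n=10: →9(L), so W
n=11: →10(W), 3(W) — all W, so L
n=12: →11(L), so W
n=13: →12(W), 5(W) — all W, so L
n=14: →13(L), so W
n=15: →14(W), 7(W) — all W, so L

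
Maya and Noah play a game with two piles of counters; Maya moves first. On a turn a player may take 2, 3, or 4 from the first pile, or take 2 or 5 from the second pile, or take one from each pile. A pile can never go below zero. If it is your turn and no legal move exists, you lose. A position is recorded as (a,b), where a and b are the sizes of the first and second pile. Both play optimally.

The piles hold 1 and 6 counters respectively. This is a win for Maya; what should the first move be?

Compute win/loss labels from the base case upward. A position with no move is L. Any other position is W if it can reach an L in one move, else L.
No move ever increases a pile, so every position that can arise here has a ≤ 1 and b ≤ 6; it is enough to label the cells with 0 ≤ a ≤ 1 and 0 ≤ b ≤ 6.
Every move lowers a or b (never raises either), so fill the grid row by row in increasing a, and left to right within a row: each cell's successors are then already labelled.
      b=0  b=1  b=2  b=3  b=4  b=5  b=6
a=0:    L    L    W    W    L    W    W
a=1:    L    W    W    L    L    W    W
Cells with no legal move (terminal, hence L): (0,0), (0,1), (1,0).
The remaining L cells, each justified by listing all of its moves:
(0,4): →(0,2)(W) only, which is W, so L
(1,3): →(1,1)(W), (0,2)(W) — all W, so L
(1,4): →(1,2)(W), (0,3)(W) — all W, so L
Every other cell has at least one move into one of the L cells above, so it is W.
From (1,6), the L positions reachable in one move are: (1,4).

Move to (1,4).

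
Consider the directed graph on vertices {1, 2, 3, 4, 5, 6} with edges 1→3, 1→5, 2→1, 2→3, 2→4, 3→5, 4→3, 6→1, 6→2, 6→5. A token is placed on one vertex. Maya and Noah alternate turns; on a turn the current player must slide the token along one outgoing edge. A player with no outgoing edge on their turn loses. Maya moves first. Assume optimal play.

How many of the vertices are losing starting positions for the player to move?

Label each position W (a win for the player to move) or L (a loss). A position with no legal move is L; any other position is W exactly when some move reaches an L, and L when every move reaches a W.
Every edge goes from a vertex to one that appears earlier in the order 5, 3, 1, 4, 2, 6, so processing vertices in that order labels each vertex after all of its successors.
5: no outgoing edge → L
3: W (go to 5, an L position)
1: W (go to 5, an L position)
4: L (sole option 3(W) is W)
2: W (go to 4, an L position)
6: W (go to 5, an L position)
The L vertices are 4, 5; that is 2 in all.

2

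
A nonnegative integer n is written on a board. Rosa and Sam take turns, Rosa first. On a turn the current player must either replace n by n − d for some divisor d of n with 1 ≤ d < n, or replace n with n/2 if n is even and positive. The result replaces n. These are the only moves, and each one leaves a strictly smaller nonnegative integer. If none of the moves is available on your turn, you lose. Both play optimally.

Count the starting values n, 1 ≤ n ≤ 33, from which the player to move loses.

17

Compute win/loss labels from the base case upward. A position with no move is L. Any other position is W if it can reach an L in one move, else L.
n=0: no move → L
n=1: no move → L
n=2: W (go to 1, an L position)
n=3: L (sole option 2(W) is W)
n=4: W (go to 3, an L position)
n=5: L (sole option 4(W) is W)
n=6: W (go to 3, an L position)
n=7: L (sole option 6(W) is W)
n=8: W (go to 7, an L position)
n=9: L (options 6(W), 8(W) are all W)
n=10: W (go to 5, an L position)
n=11: L (sole option 10(W) is W)
n=12: W (go to 9, an L position)
n=13: L (sole option 12(W) is W)
n=14: W (go to 7, an L position)
n=15: L (options 10(W), 12(W), 14(W) are all W)
n=16: W (go to 15, an L position)
n=17: L (sole option 16(W) is W)
n=18: W (go to 9, an L position)
n=19: L (sole option 18(W) is W)
n=20: W (go to 15, an L position)
n=21: L (options 14(W), 18(W), 20(W) are all W)
n=22: W (go to 11, an L position)
n=23: L (sole option 22(W) is W)
n=24: W (go to 21, an L position)
n=25: L (options 20(W), 24(W) are all W)
n=26: W (go to 13, an L position)
n=27: L (options 18(W), 24(W), 26(W) are all W)
n=28: W (go to 21, an L position)
n=29: L (sole option 28(W) is W)
n=30: W (go to 15, an L position)
n=31: L (sole option 30(W) is W)
n=32: W (go to 31, an L position)
n=33: L (options 22(W), 30(W), 32(W) are all W)
L entries with 1 ≤ n ≤ 33 (n=0 is outside the asked range and is not counted): n = 1, 3, 5, 7, 9, 11, 13, 15, 17, 19, 21, 23, 25, 27, 29, 31, 33; that makes 17.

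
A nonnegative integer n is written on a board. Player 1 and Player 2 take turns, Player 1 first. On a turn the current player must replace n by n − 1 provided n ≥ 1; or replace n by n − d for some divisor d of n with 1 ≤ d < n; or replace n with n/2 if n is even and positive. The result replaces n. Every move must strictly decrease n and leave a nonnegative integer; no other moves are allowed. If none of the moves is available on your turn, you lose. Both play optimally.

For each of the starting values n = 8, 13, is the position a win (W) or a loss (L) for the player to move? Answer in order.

8: W, 13: L

Compute win/loss labels from the base case upward. A position with no move is L. Any other position is W if it can reach an L in one move, else L.
n=0: no move → L
n=1: W (go to 0, an L position)
n=2: L (sole option 1(W) is W)
n=3: W (go to 2, an L position)
n=4: W (go to 2, an L position)
n=5: L (sole option 4(W) is W)
n=6: W (go to 5, an L position)
n=7: L (sole option 6(W) is W)
n=8: W (go to 7, an L position)
n=9: L (options 6(W), 8(W) are all W)
n=10: W (go to 5, an L position)
n=11: L (sole option 10(W) is W)
n=12: W (go to 9, an L position)
n=13: L (sole option 12(W) is W)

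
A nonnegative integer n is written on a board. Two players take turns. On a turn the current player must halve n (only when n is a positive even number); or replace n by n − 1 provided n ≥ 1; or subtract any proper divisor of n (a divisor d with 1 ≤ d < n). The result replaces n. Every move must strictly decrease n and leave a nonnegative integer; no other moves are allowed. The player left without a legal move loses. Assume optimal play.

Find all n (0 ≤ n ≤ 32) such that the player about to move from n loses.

Classify positions by backward induction: terminal positions (no move available) are L. From any other position, the mover wins iff some move reaches an L.
n=0: no move → L
n=1: reaches L-position 0 → W
n=2: only reaches 1(W), which is W → L
n=3: reaches L-position 2 → W
n=4: reaches L-position 2 → W
n=5: only reaches 4(W), which is W → L
n=6: reaches L-position 5 → W
n=7: only reaches 6(W), which is W → L
n=8: reaches L-position 7 → W
n=9: only reaches 6(W), 8(W), all W → L
n=10: reaches L-position 5 → W
n=11: only reaches 10(W), which is W → L
n=12: reaches L-position 9 → W
n=13: only reaches 12(W), which is W → L
n=14: reaches L-position 7 → W
n=15: only reaches 10(W), 12(W), 14(W), all W → L
n=16: reaches L-position 15 → W
n=17: only reaches 16(W), which is W → L
n=18: reaches L-position 9 → W
n=19: only reaches 18(W), which is W → L
n=20: reaches L-position 15 → W
n=21: only reaches 14(W), 18(W), 20(W), all W → L
n=22: reaches L-position 11 → W
n=23: only reaches 22(W), which is W → L
n=24: reaches L-position 21 → W
n=25: only reaches 20(W), 24(W), all W → L
n=26: reaches L-position 13 → W
n=27: only reaches 18(W), 24(W), 26(W), all W → L
n=28: reaches L-position 21 → W
n=29: only reaches 28(W), which is W → L
n=30: reaches L-position 15 → W
n=31: only reaches 30(W), which is W → L
n=32: reaches L-position 31 → W
Reading off the rows marked L gives the requested list; there are 16 such values of n.

0, 2, 5, 7, 9, 11, 13, 15, 17, 19, 21, 23, 25, 27, 29, 31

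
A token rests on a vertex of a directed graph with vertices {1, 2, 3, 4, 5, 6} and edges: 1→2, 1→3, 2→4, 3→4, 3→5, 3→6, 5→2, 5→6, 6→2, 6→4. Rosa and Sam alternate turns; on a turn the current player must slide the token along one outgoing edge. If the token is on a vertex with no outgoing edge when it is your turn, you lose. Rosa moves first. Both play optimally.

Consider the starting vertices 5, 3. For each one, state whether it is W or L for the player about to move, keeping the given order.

Positions with no move are L. A position that does have a move is losing for the player to move precisely when every available move leads to a winning position for the opponent. Fill in the labels:
Every edge goes from a vertex to one that appears earlier in the order 4, 2, 6, 5, 3, 1, so processing vertices in that order labels each vertex after all of its successors.
4: no outgoing edge → L
2: W (go to 4, an L position)
6: W (go to 4, an L position)
5: L (options 6(W), 2(W) are all W)
3: W (go to 5, an L position)
1: L (options 3(W), 2(W) are all W)

5: L, 3: W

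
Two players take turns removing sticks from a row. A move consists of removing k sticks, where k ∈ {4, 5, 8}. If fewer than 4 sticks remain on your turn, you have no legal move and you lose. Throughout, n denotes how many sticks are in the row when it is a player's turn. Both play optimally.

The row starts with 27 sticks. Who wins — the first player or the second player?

The second player wins.

Use the standard recursion: the mover loses at a terminal position; elsewhere, the mover wins exactly when some move hands the opponent an L position.
n=0: no move → L
n=1: no move → L
n=2: no move → L
n=3: no move → L
n=4: can move to 0, which is L ⇒ W
n=5: can move to 1, which is L ⇒ W
n=6: can move to 2, which is L ⇒ W
n=7: can move to 3, which is L ⇒ W
n=8: can move to 3, which is L ⇒ W
n=9: can move to 1, which is L ⇒ W
n=10: can move to 2, which is L ⇒ W
n=11: can move to 3, which is L ⇒ W
n=12: moves to 8(W), 7(W), 4(W); every one is W ⇒ L
n=13: moves to 9(W), 8(W), 5(W); every one is W ⇒ L
n=14: moves to 10(W), 9(W), 6(W); every one is W ⇒ L
n=15: moves to 11(W), 10(W), 7(W); every one is W ⇒ L
n=16: can move to 12, which is L ⇒ W
n=17: can move to 13, which is L ⇒ W
n=18: can move to 14, which is L ⇒ W
n=19: can move to 15, which is L ⇒ W
n=20: can move to 15, which is L ⇒ W
n=21: can move to 13, which is L ⇒ W
n=22: can move to 14, which is L ⇒ W
n=23: can move to 15, which is L ⇒ W
n=24: moves to 20(W), 19(W), 16(W); every one is W ⇒ L
n=25: moves to 21(W), 20(W), 17(W); every one is W ⇒ L
n=26: moves to 22(W), 21(W), 18(W); every one is W ⇒ L
n=27: moves to 23(W), 22(W), 19(W); every one is W ⇒ L
Every move from 27 reaches a W position, so the mover loses.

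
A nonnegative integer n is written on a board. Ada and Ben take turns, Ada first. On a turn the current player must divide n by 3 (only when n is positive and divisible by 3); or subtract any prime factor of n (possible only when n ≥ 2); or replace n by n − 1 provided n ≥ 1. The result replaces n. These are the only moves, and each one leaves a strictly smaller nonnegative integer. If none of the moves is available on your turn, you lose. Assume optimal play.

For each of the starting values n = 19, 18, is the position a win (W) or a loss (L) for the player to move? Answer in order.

Classify positions by backward induction: terminal positions (no move available) are L. From any other position, the mover wins iff some move reaches an L.
n=0: no move → L
n=1: W (go to 0, an L position)
n=2: W (go to 0, an L position)
n=3: W (go to 0, an L position)
n=4: L (options 2(W), 3(W) are all W)
n=5: W (go to 0, an L position)
n=6: W (go to 4, an L position)
n=7: W (go to 0, an L position)
n=8: L (options 6(W), 7(W) are all W)
n=9: W (go to 8, an L position)
n=10: W (go to 8, an L position)
n=11: W (go to 0, an L position)
n=12: W (go to 4, an L position)
n=13: W (go to 0, an L position)
n=14: L (options 7(W), 12(W), 13(W) are all W)
n=15: W (go to 14, an L position)
n=16: W (go to 14, an L position)
n=17: W (go to 0, an L position)
n=18: L (options 6(W), 15(W), 16(W), 17(W) are all W)
n=19: W (go to 0, an L position)

19: W, 18: L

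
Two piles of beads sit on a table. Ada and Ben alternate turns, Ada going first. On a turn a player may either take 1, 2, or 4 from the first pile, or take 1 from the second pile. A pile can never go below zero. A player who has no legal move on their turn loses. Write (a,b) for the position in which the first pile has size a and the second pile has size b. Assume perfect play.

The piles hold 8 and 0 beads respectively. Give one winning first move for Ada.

Move to (6,0).

Work bottom-up. With no move the player to move loses. Otherwise the position is W if at least one move leads to an L position for the opponent, and L if every move leads to a W.
No move ever increases a pile, so every position that can arise here has a ≤ 8 and b ≤ 0; it is enough to label the cells with 0 ≤ a ≤ 8 and 0 ≤ b ≤ 0.
Every move lowers a or b (never raises either), so fill the grid row by row in increasing a, and left to right within a row: each cell's successors are then already labelled.
      b=0
a=0:    L
a=1:    W
a=2:    W
a=3:    L
a=4:    W
a=5:    W
a=6:    L
a=7:    W
a=8:    W
Cells with no legal move (terminal, hence L): (0,0).
The remaining L cells, each justified by listing all of its moves:
(3,0): L (options (2,0)(W), (1,0)(W) are all W)
(6,0): L (options (5,0)(W), (4,0)(W), (2,0)(W) are all W)
Every other cell has at least one move into one of the L cells above, so it is W.
From (8,0), the L positions reachable in one move are: (6,0).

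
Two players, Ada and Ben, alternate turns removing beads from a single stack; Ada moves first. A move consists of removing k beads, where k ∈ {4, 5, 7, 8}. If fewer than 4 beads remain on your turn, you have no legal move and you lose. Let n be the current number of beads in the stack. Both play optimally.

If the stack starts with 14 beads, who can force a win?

Use the standard recursion: the mover loses at a terminal position; elsewhere, the mover wins exactly when some move hands the opponent an L position.
n=0: no move → L
n=1: no move → L
n=2: no move → L
n=3: no move → L
n=4: →0(L), so W
n=5: →1(L), so W
n=6: →2(L), so W
n=7: →3(L), so W
n=8: →3(L), so W
n=9: →2(L), so W
n=10: →3(L), so W
n=11: →3(L), so W
n=12: →8(W), 7(W), 5(W), 4(W) — all W, so L
n=13: →9(W), 8(W), 6(W), 5(W) — all W, so L
n=14: →10(W), 9(W), 7(W), 6(W) — all W, so L
Every move from 14 reaches a W position, so the mover loses.

Ben wins.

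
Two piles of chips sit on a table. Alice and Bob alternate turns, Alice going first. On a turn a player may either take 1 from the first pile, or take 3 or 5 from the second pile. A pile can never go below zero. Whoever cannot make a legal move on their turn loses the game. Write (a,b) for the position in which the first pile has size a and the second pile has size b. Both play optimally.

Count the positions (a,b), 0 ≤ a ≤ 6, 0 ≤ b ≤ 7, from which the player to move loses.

21

Build the W/L table. Terminal = L. A non-terminal position is W if it has a move to some L; otherwise it is L.
Every move lowers a or b (never raises either), so fill the grid row by row in increasing a, and left to right within a row: each cell's successors are then already labelled.
      b=0  b=1  b=2  b=3  b=4  b=5  b=6  b=7
a=0:    L    L    L    W    W    W    W    W
a=1:    W    W    W    L    L    L    W    W
a=2:    L    L    L    W    W    W    W    W
a=3:    W    W    W    L    L    L    W    W
a=4:    L    L    L    W    W    W    W    W
a=5:    W    W    W    L    L    L    W    W
a=6:    L    L    L    W    W    W    W    W
Cells with no legal move (terminal, hence L): (0,0), (0,1), (0,2).
The remaining L cells, each justified by listing all of its moves:
(1,3): moves to (0,3)(W), (1,0)(W); every one is W ⇒ L
(1,4): moves to (0,4)(W), (1,1)(W); every one is W ⇒ L
(1,5): moves to (0,5)(W), (1,2)(W), (1,0)(W); every one is W ⇒ L
(2,0): the only move is to (1,0)(W), a W ⇒ L
(2,1): the only move is to (1,1)(W), a W ⇒ L
(2,2): the only move is to (1,2)(W), a W ⇒ L
(3,3): moves to (2,3)(W), (3,0)(W); every one is W ⇒ L
(3,4): moves to (2,4)(W), (3,1)(W); every one is W ⇒ L
(3,5): moves to (2,5)(W), (3,2)(W), (3,0)(W); every one is W ⇒ L
(4,0): the only move is to (3,0)(W), a W ⇒ L
(4,1): the only move is to (3,1)(W), a W ⇒ L
(4,2): the only move is to (3,2)(W), a W ⇒ L
(5,3): moves to (4,3)(W), (5,0)(W); every one is W ⇒ L
(5,4): moves to (4,4)(W), (5,1)(W); every one is W ⇒ L
(5,5): moves to (4,5)(W), (5,2)(W), (5,0)(W); every one is W ⇒ L
(6,0): the only move is to (5,0)(W), a W ⇒ L
(6,1): the only move is to (5,1)(W), a W ⇒ L
(6,2): the only move is to (5,2)(W), a W ⇒ L
Every other cell has at least one move into one of the L cells above, so it is W.
L cells per row: a=0: 3, a=1: 3, a=2: 3, a=3: 3, a=4: 3, a=5: 3, a=6: 3; total 21.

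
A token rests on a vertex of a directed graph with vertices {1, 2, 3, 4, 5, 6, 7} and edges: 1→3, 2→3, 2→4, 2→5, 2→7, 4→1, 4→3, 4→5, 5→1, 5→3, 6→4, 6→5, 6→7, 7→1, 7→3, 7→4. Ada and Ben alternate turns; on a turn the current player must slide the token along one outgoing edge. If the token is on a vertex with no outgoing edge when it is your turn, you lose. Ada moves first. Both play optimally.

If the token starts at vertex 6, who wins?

Compute win/loss labels from the base case upward. A position with no move is L. Any other position is W if it can reach an L in one move, else L.
Every edge goes from a vertex to one that appears earlier in the order 3, 1, 5, 4, 7, 6, 2, so processing vertices in that order labels each vertex after all of its successors.
3: no outgoing edge → L
1: →3(L), so W
5: →3(L), so W
4: →3(L), so W
7: →3(L), so W
6: →7(W), 4(W), 5(W) — all W, so L
2: →3(L), so W
Every move from 6 reaches a W position, so the mover loses.

Ben wins.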